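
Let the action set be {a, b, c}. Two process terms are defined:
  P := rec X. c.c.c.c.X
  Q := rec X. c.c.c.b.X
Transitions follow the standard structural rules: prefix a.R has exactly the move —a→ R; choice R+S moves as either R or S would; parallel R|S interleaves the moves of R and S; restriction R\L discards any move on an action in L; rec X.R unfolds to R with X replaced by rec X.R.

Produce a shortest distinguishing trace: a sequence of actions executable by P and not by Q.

Reachable graph of P (4 states):
  p0 = rec X. c.c.c.c.X :: ··c··> p1
  p1 = c.c.c.(rec X. c.c.c.c.X) :: ··c··> p2
  p2 = c.c.(rec X. c.c.c.c.X) :: ··c··> p3
  p3 = c.(rec X. c.c.c.c.X) :: ··c··> p0
Reachable graph of Q (4 states):
  q0 = rec X. c.c.c.b.X :: ··c··> q1
  q1 = c.c.b.(rec X. c.c.c.b.X) :: ··c··> q2
  q2 = c.b.(rec X. c.c.c.b.X) :: ··c··> q3
  q3 = b.(rec X. c.c.c.b.X) :: ··b··> q0
Executing cccc from P (initial set {p0}):
  step 1 (c): {p1}
  step 2 (c): {p2}
  step 3 (c): {p3}
  step 4 (c): {p0}
  — P admits the full trace.
Executing cccc from Q (initial set {q0}):
  step 1 (c): {q1}
  step 2 (c): {q2}
  step 3 (c): {q3}
  step 4 (c): ∅ (Q stuck)

cccc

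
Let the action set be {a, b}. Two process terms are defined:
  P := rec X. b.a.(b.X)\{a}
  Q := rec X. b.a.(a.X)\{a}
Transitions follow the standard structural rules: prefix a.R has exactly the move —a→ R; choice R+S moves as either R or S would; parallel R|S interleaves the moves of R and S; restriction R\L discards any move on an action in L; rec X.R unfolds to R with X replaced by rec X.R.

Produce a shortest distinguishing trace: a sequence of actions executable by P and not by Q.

bab

Reachable graph of P (5 states):
  s0 = rec X. b.a.(b.X)\{a} :: --b--▸ s1
  s1 = a.(b.(rec X. b.a.(b.X)\{a}))\{a} :: --a--▸ s2
  s2 = (b.(rec X. b.a.(b.X)\{a}))\{a} :: --b--▸ s3
  s3 = (rec X. b.a.(b.X)\{a})\{a} :: --b--▸ s4
  s4 = (a.(b.(rec X. b.a.(b.X)\{a}))\{a})\{a} :: stopped
Reachable graph of Q (3 states):
  t0 = rec X. b.a.(a.X)\{a} :: --b--▸ t1
  t1 = a.(a.(rec X. b.a.(a.X)\{a}))\{a} :: --a--▸ t2
  t2 = (a.(rec X. b.a.(a.X)\{a}))\{a} :: stopped
Executing bab from P (initial set {s0}):
  after b @ step 1: {s1}
  after a @ step 2: {s2}
  after b @ step 3: {s3}
  ✓ P
Executing bab from Q (initial set {t0}):
  after b @ step 1: {t1}
  after a @ step 2: {t2}
  after b @ step 3: ∅ (Q stuck)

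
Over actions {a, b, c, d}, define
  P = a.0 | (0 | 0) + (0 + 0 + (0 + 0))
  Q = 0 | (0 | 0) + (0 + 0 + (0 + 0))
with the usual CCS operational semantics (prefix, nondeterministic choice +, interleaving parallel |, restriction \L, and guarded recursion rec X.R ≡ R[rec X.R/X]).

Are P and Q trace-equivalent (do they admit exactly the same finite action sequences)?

LTS(P): 2 reachable states
  s0 = a.0 | (0 | 0) + (0 + 0 + (0 + 0)) :: -a-> s1
  s1 = 0 | (0 | 0) :: stopped
LTS(Q): 1 reachable states
  t0 = 0 | (0 | 0) + (0 + 0 + (0 + 0)) :: stopped
Run σ = ⟨a⟩ on P: start {s0}
  step 1 (a): {s1}
  ✓ P
Run σ = ⟨a⟩ on Q: start {t0}
  step 1 (a): ∅  — Q cannot continue

trace-distinct — witness ⟨a⟩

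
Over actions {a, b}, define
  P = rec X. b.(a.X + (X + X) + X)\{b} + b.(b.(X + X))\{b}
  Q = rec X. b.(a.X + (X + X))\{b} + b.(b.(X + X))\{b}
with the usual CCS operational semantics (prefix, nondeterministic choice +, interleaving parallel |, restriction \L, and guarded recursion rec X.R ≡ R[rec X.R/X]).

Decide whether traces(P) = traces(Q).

Reachable graph of P (4 states):
  u0 = rec X. b.(a.X + (X + X) + X)\{b} + b.(b.(X + X))\{b} ⊢ -b-> u1, -b-> u2
  u1 = (a.(rec X. b.(a.X + (X + X) + X)\{b} + b.(b.(X + X))\{b}) + ((rec X. b.(a.X + (X + X) + X)\{b} + b.(b.(X + X))\{b}) + (rec X. b.(a.X + (X + X) + X)\{b} + b.(b.(X + X))\{b})) + (rec X. b.(a.X + (X + X) + X)\{b} + b.(b.(X + X))\{b}))\{b} ⊢ -a-> u3
  u2 = (b.((rec X. b.(a.X + (X + X) + X)\{b} + b.(b.(X + X))\{b}) + (rec X. b.(a.X + (X + X) + X)\{b} + b.(b.(X + X))\{b})))\{b} ⊢ deadlocked
  u3 = (rec X. b.(a.X + (X + X) + X)\{b} + b.(b.(X + X))\{b})\{b} ⊢ deadlocked
Reachable graph of Q (4 states):
  v0 = rec X. b.(a.X + (X + X))\{b} + b.(b.(X + X))\{b} ⊢ -b-> v1, -b-> v2
  v1 = (a.(rec X. b.(a.X + (X + X))\{b} + b.(b.(X + X))\{b}) + ((rec X. b.(a.X + (X + X))\{b} + b.(b.(X + X))\{b}) + (rec X. b.(a.X + (X + X))\{b} + b.(b.(X + X))\{b})))\{b} ⊢ -a-> v3
  v2 = (b.((rec X. b.(a.X + (X + X))\{b} + b.(b.(X + X))\{b}) + (rec X. b.(a.X + (X + X))\{b} + b.(b.(X + X))\{b})))\{b} ⊢ deadlocked
  v3 = (rec X. b.(a.X + (X + X))\{b} + b.(b.(X + X))\{b})\{b} ⊢ deadlocked
Coarsest stable partition (strong bisimilarity classes):
  B0 = {u0, v0}
  B1 = {u1, v1}
  B2 = {u2, u3, v2, v3}
u0 ∈ B0, v0 ∈ B0 → same block
Bisimilar ⇒ trace-equivalent.

YES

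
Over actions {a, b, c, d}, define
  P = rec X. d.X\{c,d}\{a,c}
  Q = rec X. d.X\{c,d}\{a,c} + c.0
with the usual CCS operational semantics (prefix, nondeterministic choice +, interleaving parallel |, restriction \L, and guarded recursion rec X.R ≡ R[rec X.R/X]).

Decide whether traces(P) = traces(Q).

NO — witness ⟨c⟩

P's transition system — 2 states:
  m0 = rec X. d.X\{c,d}\{a,c} | ··d··> m1
  m1 = (rec X. d.X\{c,d}\{a,c})\{c,d}\{a,c} | stopped
Q's transition system — 3 states:
  n0 = rec X. d.X\{c,d}\{a,c} + c.0 | ··c··> n1, ··d··> n2
  n1 = 0 | stopped
  n2 = (rec X. d.X\{c,d}\{a,c} + c.0)\{c,d}\{a,c} | stopped
Trace ⟨c⟩ through Q, begin at {n0}:
  after c @ step 1: {n1}
  ✓ Q
Trace ⟨c⟩ through P, begin at {m0}:
  after c @ step 1: ∅  — P cannot continue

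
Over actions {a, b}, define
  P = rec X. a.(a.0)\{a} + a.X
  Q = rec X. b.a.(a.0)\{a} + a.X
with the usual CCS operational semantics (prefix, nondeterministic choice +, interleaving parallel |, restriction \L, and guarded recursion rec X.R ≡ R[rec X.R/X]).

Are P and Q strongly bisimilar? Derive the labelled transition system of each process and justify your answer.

P's transition system — 2 states:
  s0 = rec X. a.(a.0)\{a} + a.X → --a--▸ s0, --a--▸ s1
  s1 = (a.0)\{a} → stopped
Q's transition system — 3 states:
  t0 = rec X. b.a.(a.0)\{a} + a.X → --a--▸ t0, --b--▸ t1
  t1 = a.(a.0)\{a} → --a--▸ t2
  t2 = (a.0)\{a} → stopped
Coarsest stable partition (strong bisimilarity classes):
  B0 = {s0}
  B1 = {s1, t2}
  B2 = {t0}
  B3 = {t1}
s0 ∈ B0, t0 ∈ B2 → different blocks

not bisimilar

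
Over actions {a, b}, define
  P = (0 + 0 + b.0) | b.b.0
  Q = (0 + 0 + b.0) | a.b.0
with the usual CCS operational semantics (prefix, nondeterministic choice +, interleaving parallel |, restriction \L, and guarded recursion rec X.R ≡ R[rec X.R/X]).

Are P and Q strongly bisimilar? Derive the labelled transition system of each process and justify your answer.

P ≁ Q

LTS(P): 6 reachable states
  p0 = (0 + 0 + b.0) | b.b.0 ⊢ -b-> p1, -b-> p2
  p1 = (0 + 0 + b.0) | b.0 ⊢ -b-> p3, -b-> p4
  p2 = 0 | b.b.0 ⊢ -b-> p4
  p3 = (0 + 0 + b.0) | 0 ⊢ -b-> p5
  p4 = 0 | b.0 ⊢ -b-> p5
  p5 = 0 | 0 ⊢ ·
LTS(Q): 6 reachable states
  q0 = (0 + 0 + b.0) | a.b.0 ⊢ -a-> q1, -b-> q2
  q1 = (0 + 0 + b.0) | b.0 ⊢ -b-> q3, -b-> q4
  q2 = 0 | a.b.0 ⊢ -a-> q4
  q3 = (0 + 0 + b.0) | 0 ⊢ -b-> q5
  q4 = 0 | b.0 ⊢ -b-> q5
  q5 = 0 | 0 ⊢ ·
Partition-refinement fixed point:
  B0 = {p0}
  B1 = {p1, p2, q1}
  B2 = {p3, p4, q3, q4}
  B3 = {p5, q5}
  B4 = {q0}
  B5 = {q2}
p0 ∈ B0, q0 ∈ B4 → different blocks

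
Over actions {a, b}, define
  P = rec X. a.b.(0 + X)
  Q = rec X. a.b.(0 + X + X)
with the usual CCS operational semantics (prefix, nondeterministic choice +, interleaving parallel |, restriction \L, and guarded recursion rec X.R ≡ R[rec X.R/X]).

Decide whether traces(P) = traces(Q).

LTS(P): 3 reachable states
  m0 = rec X. a.b.(0 + X) | --a--▸ m1
  m1 = b.(0 + (rec X. a.b.(0 + X))) | --b--▸ m2
  m2 = 0 + (rec X. a.b.(0 + X)) | --a--▸ m1
LTS(Q): 3 reachable states
  n0 = rec X. a.b.(0 + X + X) | --a--▸ n1
  n1 = b.(0 + (rec X. a.b.(0 + X + X)) + (rec X. a.b.(0 + X + X))) | --b--▸ n2
  n2 = 0 + (rec X. a.b.(0 + X + X)) + (rec X. a.b.(0 + X + X)) | --a--▸ n1
Bisimilarity quotient blocks:
  B0 = {m0, m2, n0, n2}
  B1 = {m1, n1}
m0 ∈ B0, n0 ∈ B0 → same block
Bisimilar ⇒ trace-equivalent.

traces(P) = traces(Q)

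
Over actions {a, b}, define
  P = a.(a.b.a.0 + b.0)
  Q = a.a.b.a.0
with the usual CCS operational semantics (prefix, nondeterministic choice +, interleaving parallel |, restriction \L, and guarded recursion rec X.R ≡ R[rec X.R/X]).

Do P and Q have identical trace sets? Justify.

LTS(P): 5 reachable states
  s0 = a.(a.b.a.0 + b.0) has moves —a→ s1
  s1 = a.b.a.0 + b.0 has moves —a→ s2, —b→ s3
  s2 = b.a.0 has moves —b→ s4
  s3 = 0 has moves ·
  s4 = a.0 has moves —a→ s3
LTS(Q): 5 reachable states
  t0 = a.a.b.a.0 has moves —a→ t1
  t1 = a.b.a.0 has moves —a→ t2
  t2 = b.a.0 has moves —b→ t3
  t3 = a.0 has moves —a→ t4
  t4 = 0 has moves ·
Run σ = ⟨ab⟩ on P: start {s0}
  step 1 (a): {s1}
  step 2 (b): {s3}
  P completes σ.
Run σ = ⟨ab⟩ on Q: start {t0}
  step 1 (a): {t1}
  step 2 (b): no successor for Q

traces(P) ≠ traces(Q) — witness ⟨ab⟩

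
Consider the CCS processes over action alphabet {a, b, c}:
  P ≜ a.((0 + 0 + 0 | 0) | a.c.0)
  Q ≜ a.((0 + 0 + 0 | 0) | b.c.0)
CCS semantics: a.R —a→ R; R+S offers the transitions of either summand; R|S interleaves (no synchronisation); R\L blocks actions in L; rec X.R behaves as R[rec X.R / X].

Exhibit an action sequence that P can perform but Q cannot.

Reachable graph of P (4 states):
  m0 = a.((0 + 0 + 0 | 0) | a.c.0) → —a→ m1
  m1 = (0 + 0 + 0 | 0) | a.c.0 → —a→ m2
  m2 = (0 + 0 + 0 | 0) | c.0 → —c→ m3
  m3 = (0 + 0 + 0 | 0) | 0 → (no moves)
Reachable graph of Q (4 states):
  n0 = a.((0 + 0 + 0 | 0) | b.c.0) → —a→ n1
  n1 = (0 + 0 + 0 | 0) | b.c.0 → —b→ n2
  n2 = (0 + 0 + 0 | 0) | c.0 → —c→ n3
  n3 = (0 + 0 + 0 | 0) | 0 → (no moves)
Trace ⟨aa⟩ through P, begin at {m0}:
  after a @ step 1: {m1}
  after a @ step 2: {m2}
  ✓ P
Trace ⟨aa⟩ through Q, begin at {n0}:
  after a @ step 1: {n1}
  after a @ step 2: no successor for Q

aa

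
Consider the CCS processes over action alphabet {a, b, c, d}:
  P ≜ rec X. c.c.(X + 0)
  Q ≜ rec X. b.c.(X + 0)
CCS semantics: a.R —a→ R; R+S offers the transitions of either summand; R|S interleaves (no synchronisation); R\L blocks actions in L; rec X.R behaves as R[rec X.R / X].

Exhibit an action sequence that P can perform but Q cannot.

Reachable graph of P (3 states):
  u0 = rec X. c.c.(X + 0) has moves -c-> u1
  u1 = c.((rec X. c.c.(X + 0)) + 0) has moves -c-> u2
  u2 = (rec X. c.c.(X + 0)) + 0 has moves -c-> u1
Reachable graph of Q (3 states):
  v0 = rec X. b.c.(X + 0) has moves -b-> v1
  v1 = c.((rec X. b.c.(X + 0)) + 0) has moves -c-> v2
  v2 = (rec X. b.c.(X + 0)) + 0 has moves -b-> v1
Run σ = ⟨c⟩ on P: start {u0}
  after c @ step 1: {u1}
  — P admits the full trace.
Run σ = ⟨c⟩ on Q: start {v0}
  after c @ step 1: no successor for Q

c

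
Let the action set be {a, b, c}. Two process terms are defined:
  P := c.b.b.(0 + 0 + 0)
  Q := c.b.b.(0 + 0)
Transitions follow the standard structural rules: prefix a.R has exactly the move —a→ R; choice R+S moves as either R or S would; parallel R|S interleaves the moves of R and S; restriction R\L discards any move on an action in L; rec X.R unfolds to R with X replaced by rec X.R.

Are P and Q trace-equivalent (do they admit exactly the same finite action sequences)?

traces(P) = traces(Q)

P's transition system — 4 states:
  s0 = c.b.b.(0 + 0 + 0) | ··c··> s1
  s1 = b.b.(0 + 0 + 0) | ··b··> s2
  s2 = b.(0 + 0 + 0) | ··b··> s3
  s3 = 0 + 0 + 0 | stopped
Q's transition system — 4 states:
  t0 = c.b.b.(0 + 0) | ··c··> t1
  t1 = b.b.(0 + 0) | ··b··> t2
  t2 = b.(0 + 0) | ··b··> t3
  t3 = 0 + 0 | stopped
Bisimilarity quotient blocks:
  B0 = {s0, t0}
  B1 = {s1, t1}
  B2 = {s2, t2}
  B3 = {s3, t3}
s0 ∈ B0, t0 ∈ B0 → same block
Bisimilar ⇒ trace-equivalent.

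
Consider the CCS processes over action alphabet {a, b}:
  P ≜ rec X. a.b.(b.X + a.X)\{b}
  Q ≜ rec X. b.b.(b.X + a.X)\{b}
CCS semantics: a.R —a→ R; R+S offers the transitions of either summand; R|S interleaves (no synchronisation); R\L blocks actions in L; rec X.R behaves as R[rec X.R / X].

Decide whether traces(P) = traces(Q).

trace-distinct — witness ⟨a⟩

Reachable graph of P (5 states):
  u0 = rec X. a.b.(b.X + a.X)\{b} ⊢ =a=> u1
  u1 = b.(b.(rec X. a.b.(b.X + a.X)\{b}) + a.(rec X. a.b.(b.X + a.X)\{b}))\{b} ⊢ =b=> u2
  u2 = (b.(rec X. a.b.(b.X + a.X)\{b}) + a.(rec X. a.b.(b.X + a.X)\{b}))\{b} ⊢ =a=> u3
  u3 = (rec X. a.b.(b.X + a.X)\{b})\{b} ⊢ =a=> u4
  u4 = (b.(b.(rec X. a.b.(b.X + a.X)\{b}) + a.(rec X. a.b.(b.X + a.X)\{b}))\{b})\{b} ⊢ stopped
Reachable graph of Q (4 states):
  v0 = rec X. b.b.(b.X + a.X)\{b} ⊢ =b=> v1
  v1 = b.(b.(rec X. b.b.(b.X + a.X)\{b}) + a.(rec X. b.b.(b.X + a.X)\{b}))\{b} ⊢ =b=> v2
  v2 = (b.(rec X. b.b.(b.X + a.X)\{b}) + a.(rec X. b.b.(b.X + a.X)\{b}))\{b} ⊢ =a=> v3
  v3 = (rec X. b.b.(b.X + a.X)\{b})\{b} ⊢ stopped
Trace ⟨a⟩ through P, begin at {u0}:
  [1] a ⇒ {u1}
  P completes σ.
Trace ⟨a⟩ through Q, begin at {v0}:
  [1] a ⇒ ∅  — Q cannot continue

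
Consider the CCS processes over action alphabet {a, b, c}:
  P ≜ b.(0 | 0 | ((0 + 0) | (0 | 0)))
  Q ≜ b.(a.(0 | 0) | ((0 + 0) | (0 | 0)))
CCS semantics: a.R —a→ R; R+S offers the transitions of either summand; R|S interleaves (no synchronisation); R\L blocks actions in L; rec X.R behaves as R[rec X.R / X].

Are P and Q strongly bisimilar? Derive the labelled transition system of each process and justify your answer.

P ≁ Q

P's transition system — 2 states:
  u0 = b.(0 | 0 | ((0 + 0) | (0 | 0))) | —b→ u1
  u1 = 0 | 0 | ((0 + 0) | (0 | 0)) | (no moves)
Q's transition system — 3 states:
  v0 = b.(a.(0 | 0) | ((0 + 0) | (0 | 0))) | —b→ v1
  v1 = a.(0 | 0) | ((0 + 0) | (0 | 0)) | —a→ v2
  v2 = 0 | 0 | ((0 + 0) | (0 | 0)) | (no moves)
Bisimilarity quotient blocks:
  B0 = {u0}
  B1 = {u1, v2}
  B2 = {v0}
  B3 = {v1}
u0 ∈ B0, v0 ∈ B2 → different blocks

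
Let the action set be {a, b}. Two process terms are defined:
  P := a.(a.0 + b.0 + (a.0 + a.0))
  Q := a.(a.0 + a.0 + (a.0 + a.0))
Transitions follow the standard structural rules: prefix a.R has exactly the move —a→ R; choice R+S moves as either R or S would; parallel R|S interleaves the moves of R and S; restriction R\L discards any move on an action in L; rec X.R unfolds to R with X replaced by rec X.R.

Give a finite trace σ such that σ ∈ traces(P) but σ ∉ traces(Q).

P's transition system — 3 states:
  p0 = a.(a.0 + b.0 + (a.0 + a.0)) :: ··a··> p1
  p1 = a.0 + b.0 + (a.0 + a.0) :: ··a··> p2, ··b··> p2
  p2 = 0 :: ·
Q's transition system — 3 states:
  q0 = a.(a.0 + a.0 + (a.0 + a.0)) :: ··a··> q1
  q1 = a.0 + a.0 + (a.0 + a.0) :: ··a··> q2
  q2 = 0 :: ·
Trace ⟨ab⟩ through P, begin at {p0}:
  [1] a ⇒ {p1}
  [2] b ⇒ {p2}
  ✓ P
Trace ⟨ab⟩ through Q, begin at {q0}:
  [1] a ⇒ {q1}
  [2] b ⇒ no successor for Q

ab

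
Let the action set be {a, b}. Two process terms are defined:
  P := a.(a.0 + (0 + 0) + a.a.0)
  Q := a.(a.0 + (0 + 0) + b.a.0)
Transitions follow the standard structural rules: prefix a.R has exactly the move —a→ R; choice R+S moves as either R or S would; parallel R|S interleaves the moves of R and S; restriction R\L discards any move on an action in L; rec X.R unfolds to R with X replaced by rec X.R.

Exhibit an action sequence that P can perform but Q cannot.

aaa

P's transition system — 4 states:
  m0 = a.(a.0 + (0 + 0) + a.a.0) → ··a··> m1
  m1 = a.0 + (0 + 0) + a.a.0 → ··a··> m2, ··a··> m3
  m2 = 0 → (no moves)
  m3 = a.0 → ··a··> m2
Q's transition system — 4 states:
  n0 = a.(a.0 + (0 + 0) + b.a.0) → ··a··> n1
  n1 = a.0 + (0 + 0) + b.a.0 → ··a··> n2, ··b··> n3
  n2 = 0 → (no moves)
  n3 = a.0 → ··a··> n2
Executing aaa from P (initial set {m0}):
  after a @ step 1: {m1}
  after a @ step 2: {m2, m3}
  after a @ step 3: {m2}
  P completes σ.
Executing aaa from Q (initial set {n0}):
  after a @ step 1: {n1}
  after a @ step 2: {n2}
  after a @ step 3: ∅  — Q cannot continue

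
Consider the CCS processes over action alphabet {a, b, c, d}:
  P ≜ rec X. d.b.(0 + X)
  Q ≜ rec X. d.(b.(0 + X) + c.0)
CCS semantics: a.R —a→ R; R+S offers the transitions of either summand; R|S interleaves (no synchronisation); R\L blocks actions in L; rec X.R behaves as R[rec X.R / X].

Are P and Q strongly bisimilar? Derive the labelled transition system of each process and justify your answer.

not bisimilar

LTS(P): 3 reachable states
  s0 = rec X. d.b.(0 + X) ⊢ ··d··> s1
  s1 = b.(0 + (rec X. d.b.(0 + X))) ⊢ ··b··> s2
  s2 = 0 + (rec X. d.b.(0 + X)) ⊢ ··d··> s1
LTS(Q): 4 reachable states
  t0 = rec X. d.(b.(0 + X) + c.0) ⊢ ··d··> t1
  t1 = b.(0 + (rec X. d.(b.(0 + X) + c.0))) + c.0 ⊢ ··b··> t2, ··c··> t3
  t2 = 0 + (rec X. d.(b.(0 + X) + c.0)) ⊢ ··d··> t1
  t3 = 0 ⊢ deadlocked
Bisimilarity quotient blocks:
  B0 = {s0, s2}
  B1 = {s1}
  B2 = {t0, t2}
  B3 = {t1}
  B4 = {t3}
s0 ∈ B0, t0 ∈ B2 → different blocks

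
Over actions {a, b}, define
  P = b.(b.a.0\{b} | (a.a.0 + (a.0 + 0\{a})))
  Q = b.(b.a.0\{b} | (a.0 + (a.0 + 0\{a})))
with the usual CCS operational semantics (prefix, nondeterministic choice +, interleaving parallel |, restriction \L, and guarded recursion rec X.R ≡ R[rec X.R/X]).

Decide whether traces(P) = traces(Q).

LTS(P): 10 reachable states
  p0 = b.(b.a.0\{b} | (a.a.0 + (a.0 + 0\{a}))) ⊢ -b-> p1
  p1 = b.a.0\{b} | (a.a.0 + (a.0 + 0\{a})) ⊢ -a-> p2, -a-> p3, -b-> p4
  p2 = b.a.0\{b} | 0 ⊢ -b-> p5
  p3 = b.a.0\{b} | a.0 ⊢ -a-> p2, -b-> p6
  p4 = a.0\{b} | (a.a.0 + (a.0 + 0\{a})) ⊢ -a-> p5, -a-> p6, -a-> p7
  p5 = a.0\{b} | 0 ⊢ -a-> p8
  p6 = a.0\{b} | a.0 ⊢ -a-> p5, -a-> p9
  p7 = 0\{b} | (a.a.0 + (a.0 + 0\{a})) ⊢ -a-> p8, -a-> p9
  p8 = 0\{b} | 0 ⊢ ·
  p9 = 0\{b} | a.0 ⊢ -a-> p8
LTS(Q): 7 reachable states
  q0 = b.(b.a.0\{b} | (a.0 + (a.0 + 0\{a}))) ⊢ -b-> q1
  q1 = b.a.0\{b} | (a.0 + (a.0 + 0\{a})) ⊢ -a-> q2, -b-> q3
  q2 = b.a.0\{b} | 0 ⊢ -b-> q4
  q3 = a.0\{b} | (a.0 + (a.0 + 0\{a})) ⊢ -a-> q4, -a-> q5
  q4 = a.0\{b} | 0 ⊢ -a-> q6
  q5 = 0\{b} | (a.0 + (a.0 + 0\{a})) ⊢ -a-> q6
  q6 = 0\{b} | 0 ⊢ ·
Trace ⟨baa⟩ through P, begin at {p0}:
  [1] b ⇒ {p1}
  [2] a ⇒ {p2, p3}
  [3] a ⇒ {p2}
  — P admits the full trace.
Trace ⟨baa⟩ through Q, begin at {q0}:
  [1] b ⇒ {q1}
  [2] a ⇒ {q2}
  [3] a ⇒ ∅ (Q stuck)

traces(P) ≠ traces(Q) — witness ⟨baa⟩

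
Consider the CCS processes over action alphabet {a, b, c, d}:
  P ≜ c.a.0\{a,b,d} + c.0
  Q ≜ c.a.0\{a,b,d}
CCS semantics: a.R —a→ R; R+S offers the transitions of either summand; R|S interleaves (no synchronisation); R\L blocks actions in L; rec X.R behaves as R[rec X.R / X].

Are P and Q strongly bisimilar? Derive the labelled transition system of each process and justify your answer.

Reachable graph of P (4 states):
  s0 = c.a.0\{a,b,d} + c.0 ⊢ --c--▸ s1, --c--▸ s2
  s1 = 0 ⊢ ∅
  s2 = a.0\{a,b,d} ⊢ --a--▸ s3
  s3 = 0\{a,b,d} ⊢ ∅
Reachable graph of Q (3 states):
  t0 = c.a.0\{a,b,d} ⊢ --c--▸ t1
  t1 = a.0\{a,b,d} ⊢ --a--▸ t2
  t2 = 0\{a,b,d} ⊢ ∅
Partition-refinement fixed point:
  B0 = {s0}
  B1 = {s1, s3, t2}
  B2 = {s2, t1}
  B3 = {t0}
s0 ∈ B0, t0 ∈ B3 → different blocks

not bisimilar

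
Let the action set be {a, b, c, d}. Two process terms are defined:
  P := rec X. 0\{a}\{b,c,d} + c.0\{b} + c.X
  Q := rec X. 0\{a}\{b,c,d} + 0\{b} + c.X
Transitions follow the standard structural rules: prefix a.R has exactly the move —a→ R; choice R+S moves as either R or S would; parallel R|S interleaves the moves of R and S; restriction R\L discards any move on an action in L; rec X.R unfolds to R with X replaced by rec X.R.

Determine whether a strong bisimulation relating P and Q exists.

NO

P's transition system — 2 states:
  p0 = rec X. 0\{a}\{b,c,d} + c.0\{b} + c.X | ··c··> p0, ··c··> p1
  p1 = 0\{b} | deadlocked
Q's transition system — 1 states:
  q0 = rec X. 0\{a}\{b,c,d} + 0\{b} + c.X | ··c··> q0
Bisimilarity quotient blocks:
  B0 = {p0}
  B1 = {p1}
  B2 = {q0}
p0 ∈ B0, q0 ∈ B2 → different blocks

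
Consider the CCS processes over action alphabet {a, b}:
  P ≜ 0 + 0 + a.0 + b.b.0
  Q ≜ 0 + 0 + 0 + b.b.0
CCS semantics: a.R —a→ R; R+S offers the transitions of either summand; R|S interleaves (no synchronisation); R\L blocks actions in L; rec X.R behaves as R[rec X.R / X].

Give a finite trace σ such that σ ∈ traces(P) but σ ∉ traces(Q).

P's transition system — 3 states:
  p0 = 0 + 0 + a.0 + b.b.0 :: ··a··> p1, ··b··> p2
  p1 = 0 :: stopped
  p2 = b.0 :: ··b··> p1
Q's transition system — 3 states:
  q0 = 0 + 0 + 0 + b.b.0 :: ··b··> q1
  q1 = b.0 :: ··b··> q2
  q2 = 0 :: stopped
Executing a from P (initial set {p0}):
  step 1 (a): {p1}
  P completes σ.
Executing a from Q (initial set {q0}):
  step 1 (a): ∅  — Q cannot continue

a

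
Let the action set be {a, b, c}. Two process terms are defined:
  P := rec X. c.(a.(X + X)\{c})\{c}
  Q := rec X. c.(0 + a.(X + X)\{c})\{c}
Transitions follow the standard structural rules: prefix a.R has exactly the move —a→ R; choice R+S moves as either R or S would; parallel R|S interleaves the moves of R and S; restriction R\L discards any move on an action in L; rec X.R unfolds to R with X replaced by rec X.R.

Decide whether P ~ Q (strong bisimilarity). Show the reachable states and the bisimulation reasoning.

P ~ Q

P's transition system — 3 states:
  u0 = rec X. c.(a.(X + X)\{c})\{c} | =c=> u1
  u1 = (a.((rec X. c.(a.(X + X)\{c})\{c}) + (rec X. c.(a.(X + X)\{c})\{c}))\{c})\{c} | =a=> u2
  u2 = ((rec X. c.(a.(X + X)\{c})\{c}) + (rec X. c.(a.(X + X)\{c})\{c}))\{c}\{c} | (no moves)
Q's transition system — 3 states:
  v0 = rec X. c.(0 + a.(X + X)\{c})\{c} | =c=> v1
  v1 = (0 + a.((rec X. c.(0 + a.(X + X)\{c})\{c}) + (rec X. c.(0 + a.(X + X)\{c})\{c}))\{c})\{c} | =a=> v2
  v2 = ((rec X. c.(0 + a.(X + X)\{c})\{c}) + (rec X. c.(0 + a.(X + X)\{c})\{c}))\{c}\{c} | (no moves)
Coarsest stable partition (strong bisimilarity classes):
  B0 = {u0, v0}
  B1 = {u1, v1}
  B2 = {u2, v2}
u0 ∈ B0, v0 ∈ B0 → same block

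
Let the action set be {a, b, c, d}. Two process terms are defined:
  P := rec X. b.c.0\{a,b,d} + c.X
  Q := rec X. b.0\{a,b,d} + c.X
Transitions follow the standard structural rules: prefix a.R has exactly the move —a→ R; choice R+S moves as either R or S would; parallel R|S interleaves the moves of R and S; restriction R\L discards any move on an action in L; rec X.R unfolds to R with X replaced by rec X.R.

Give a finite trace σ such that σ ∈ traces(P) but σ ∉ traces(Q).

bc

Reachable graph of P (3 states):
  p0 = rec X. b.c.0\{a,b,d} + c.X | -b-> p1, -c-> p0
  p1 = c.0\{a,b,d} | -c-> p2
  p2 = 0\{a,b,d} | stopped
Reachable graph of Q (2 states):
  q0 = rec X. b.0\{a,b,d} + c.X | -b-> q1, -c-> q0
  q1 = 0\{a,b,d} | stopped
Run σ = ⟨bc⟩ on P: start {p0}
  after b @ step 1: {p1}
  after c @ step 2: {p2}
  ✓ P
Run σ = ⟨bc⟩ on Q: start {q0}
  after b @ step 1: {q1}
  after c @ step 2: ∅  — Q cannot continue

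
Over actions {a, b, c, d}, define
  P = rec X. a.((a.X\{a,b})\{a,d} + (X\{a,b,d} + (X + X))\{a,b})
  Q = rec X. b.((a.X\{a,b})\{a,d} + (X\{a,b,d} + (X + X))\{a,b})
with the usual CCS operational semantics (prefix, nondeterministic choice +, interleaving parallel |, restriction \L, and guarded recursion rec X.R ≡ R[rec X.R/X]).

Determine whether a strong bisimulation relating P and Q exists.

P's transition system — 2 states:
  s0 = rec X. a.((a.X\{a,b})\{a,d} + (X\{a,b,d} + (X + X))\{a,b}) → —a→ s1
  s1 = (a.(rec X. a.((a.X\{a,b})\{a,d} + (X\{a,b,d} + (X + X))\{a,b}))\{a,b})\{a,d} + ((rec X. a.((a.X\{a,b})\{a,d} + (X\{a,b,d} + (X + X))\{a,b}))\{a,b,d} + ((rec X. a.((a.X\{a,b})\{a,d} + (X\{a,b,d} + (X + X))\{a,b})) + (rec X. a.((a.X\{a,b})\{a,d} + (X\{a,b,d} + (X + X))\{a,b}))))\{a,b} → ·
Q's transition system — 2 states:
  t0 = rec X. b.((a.X\{a,b})\{a,d} + (X\{a,b,d} + (X + X))\{a,b}) → —b→ t1
  t1 = (a.(rec X. b.((a.X\{a,b})\{a,d} + (X\{a,b,d} + (X + X))\{a,b}))\{a,b})\{a,d} + ((rec X. b.((a.X\{a,b})\{a,d} + (X\{a,b,d} + (X + X))\{a,b}))\{a,b,d} + ((rec X. b.((a.X\{a,b})\{a,d} + (X\{a,b,d} + (X + X))\{a,b})) + (rec X. b.((a.X\{a,b})\{a,d} + (X\{a,b,d} + (X + X))\{a,b}))))\{a,b} → ·
Bisimilarity quotient blocks:
  B0 = {s0}
  B1 = {s1, t1}
  B2 = {t0}
s0 ∈ B0, t0 ∈ B2 → different blocks

NO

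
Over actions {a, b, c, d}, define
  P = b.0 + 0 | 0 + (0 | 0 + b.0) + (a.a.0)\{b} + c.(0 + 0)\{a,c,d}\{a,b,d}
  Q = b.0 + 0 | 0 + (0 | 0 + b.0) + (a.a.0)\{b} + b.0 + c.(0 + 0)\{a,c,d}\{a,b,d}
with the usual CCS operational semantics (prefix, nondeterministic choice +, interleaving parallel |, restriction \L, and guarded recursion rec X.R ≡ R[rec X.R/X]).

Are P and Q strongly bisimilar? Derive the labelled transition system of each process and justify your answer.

bisimilar

Reachable graph of P (5 states):
  m0 = b.0 + 0 | 0 + (0 | 0 + b.0) + (a.a.0)\{b} + c.(0 + 0)\{a,c,d}\{a,b,d} has moves -a-> m1, -b-> m2, -c-> m3
  m1 = (a.0)\{b} has moves -a-> m4
  m2 = 0 has moves deadlocked
  m3 = (0 + 0)\{a,c,d}\{a,b,d} has moves deadlocked
  m4 = 0\{b} has moves deadlocked
Reachable graph of Q (5 states):
  n0 = b.0 + 0 | 0 + (0 | 0 + b.0) + (a.a.0)\{b} + b.0 + c.(0 + 0)\{a,c,d}\{a,b,d} has moves -a-> n1, -b-> n2, -c-> n3
  n1 = (a.0)\{b} has moves -a-> n4
  n2 = 0 has moves deadlocked
  n3 = (0 + 0)\{a,c,d}\{a,b,d} has moves deadlocked
  n4 = 0\{b} has moves deadlocked
Bisimilarity quotient blocks:
  B0 = {m0, n0}
  B1 = {m1, n1}
  B2 = {m2, m3, m4, n2, n3, n4}
m0 ∈ B0, n0 ∈ B0 → same block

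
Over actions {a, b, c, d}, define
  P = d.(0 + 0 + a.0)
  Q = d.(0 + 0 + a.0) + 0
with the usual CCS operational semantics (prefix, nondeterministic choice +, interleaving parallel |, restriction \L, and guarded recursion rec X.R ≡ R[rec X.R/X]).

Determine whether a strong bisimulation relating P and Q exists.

YES

Reachable graph of P (3 states):
  p0 = d.(0 + 0 + a.0) | -d-> p1
  p1 = 0 + 0 + a.0 | -a-> p2
  p2 = 0 | ·
Reachable graph of Q (3 states):
  q0 = d.(0 + 0 + a.0) + 0 | -d-> q1
  q1 = 0 + 0 + a.0 | -a-> q2
  q2 = 0 | ·
Partition-refinement fixed point:
  B0 = {p0, q0}
  B1 = {p1, q1}
  B2 = {p2, q2}
p0 ∈ B0, q0 ∈ B0 → same block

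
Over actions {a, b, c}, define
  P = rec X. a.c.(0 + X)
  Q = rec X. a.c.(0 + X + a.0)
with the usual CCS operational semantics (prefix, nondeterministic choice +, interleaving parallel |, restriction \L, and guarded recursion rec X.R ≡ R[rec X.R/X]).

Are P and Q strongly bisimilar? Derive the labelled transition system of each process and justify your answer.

not bisimilar

Reachable graph of P (3 states):
  m0 = rec X. a.c.(0 + X) ⊢ --a--▸ m1
  m1 = c.(0 + (rec X. a.c.(0 + X))) ⊢ --c--▸ m2
  m2 = 0 + (rec X. a.c.(0 + X)) ⊢ --a--▸ m1
Reachable graph of Q (4 states):
  n0 = rec X. a.c.(0 + X + a.0) ⊢ --a--▸ n1
  n1 = c.(0 + (rec X. a.c.(0 + X + a.0)) + a.0) ⊢ --c--▸ n2
  n2 = 0 + (rec X. a.c.(0 + X + a.0)) + a.0 ⊢ --a--▸ n1, --a--▸ n3
  n3 = 0 ⊢ (no moves)
Bisimilarity quotient blocks:
  B0 = {m0, m2}
  B1 = {m1}
  B2 = {n0}
  B3 = {n1}
  B4 = {n2}
  B5 = {n3}
m0 ∈ B0, n0 ∈ B2 → different blocks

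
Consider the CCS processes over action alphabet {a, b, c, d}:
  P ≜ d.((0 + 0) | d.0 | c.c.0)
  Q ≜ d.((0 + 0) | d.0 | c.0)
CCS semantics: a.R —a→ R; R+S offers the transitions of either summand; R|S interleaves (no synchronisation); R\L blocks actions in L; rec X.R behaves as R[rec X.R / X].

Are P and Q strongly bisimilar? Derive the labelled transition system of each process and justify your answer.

LTS(P): 7 reachable states
  m0 = d.((0 + 0) | d.0 | c.c.0) ⊢ =d=> m1
  m1 = (0 + 0) | d.0 | c.c.0 ⊢ =c=> m2, =d=> m3
  m2 = (0 + 0) | d.0 | c.0 ⊢ =c=> m4, =d=> m5
  m3 = (0 + 0) | 0 | c.c.0 ⊢ =c=> m5
  m4 = (0 + 0) | d.0 | 0 ⊢ =d=> m6
  m5 = (0 + 0) | 0 | c.0 ⊢ =c=> m6
  m6 = (0 + 0) | 0 | 0 ⊢ deadlocked
LTS(Q): 5 reachable states
  n0 = d.((0 + 0) | d.0 | c.0) ⊢ =d=> n1
  n1 = (0 + 0) | d.0 | c.0 ⊢ =c=> n2, =d=> n3
  n2 = (0 + 0) | d.0 | 0 ⊢ =d=> n4
  n3 = (0 + 0) | 0 | c.0 ⊢ =c=> n4
  n4 = (0 + 0) | 0 | 0 ⊢ deadlocked
Bisimilarity quotient blocks:
  B0 = {m0}
  B1 = {m1}
  B2 = {m2, n1}
  B3 = {m4, n2}
  B4 = {m6, n4}
  B5 = {m5, n3}
  B6 = {m3}
  B7 = {n0}
m0 ∈ B0, n0 ∈ B7 → different blocks

P ≁ Q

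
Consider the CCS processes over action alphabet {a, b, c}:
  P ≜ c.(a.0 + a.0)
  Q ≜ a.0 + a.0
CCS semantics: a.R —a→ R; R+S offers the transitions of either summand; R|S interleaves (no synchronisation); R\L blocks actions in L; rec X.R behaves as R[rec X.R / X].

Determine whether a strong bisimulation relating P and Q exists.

NO

LTS(P): 3 reachable states
  u0 = c.(a.0 + a.0) ⊢ --c--▸ u1
  u1 = a.0 + a.0 ⊢ --a--▸ u2
  u2 = 0 ⊢ ·
LTS(Q): 2 reachable states
  v0 = a.0 + a.0 ⊢ --a--▸ v1
  v1 = 0 ⊢ ·
Coarsest stable partition (strong bisimilarity classes):
  B0 = {u0}
  B1 = {u1, v0}
  B2 = {u2, v1}
u0 ∈ B0, v0 ∈ B1 → different blocks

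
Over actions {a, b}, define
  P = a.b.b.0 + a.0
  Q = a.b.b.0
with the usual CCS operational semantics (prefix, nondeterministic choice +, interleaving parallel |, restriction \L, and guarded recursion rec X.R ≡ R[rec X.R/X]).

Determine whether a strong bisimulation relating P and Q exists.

NO

P's transition system — 4 states:
  m0 = a.b.b.0 + a.0 :: =a=> m1, =a=> m2
  m1 = 0 :: stopped
  m2 = b.b.0 :: =b=> m3
  m3 = b.0 :: =b=> m1
Q's transition system — 4 states:
  n0 = a.b.b.0 :: =a=> n1
  n1 = b.b.0 :: =b=> n2
  n2 = b.0 :: =b=> n3
  n3 = 0 :: stopped
Partition-refinement fixed point:
  B0 = {m0}
  B1 = {m1, n3}
  B2 = {m2, n1}
  B3 = {m3, n2}
  B4 = {n0}
m0 ∈ B0, n0 ∈ B4 → different blocks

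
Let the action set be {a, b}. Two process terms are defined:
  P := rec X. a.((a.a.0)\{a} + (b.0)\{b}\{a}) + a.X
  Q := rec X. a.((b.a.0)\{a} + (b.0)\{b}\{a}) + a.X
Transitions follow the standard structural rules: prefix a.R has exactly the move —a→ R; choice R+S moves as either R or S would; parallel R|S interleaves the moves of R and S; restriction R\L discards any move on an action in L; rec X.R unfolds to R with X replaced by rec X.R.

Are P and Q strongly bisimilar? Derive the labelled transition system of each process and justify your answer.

not bisimilar

P's transition system — 2 states:
  s0 = rec X. a.((a.a.0)\{a} + (b.0)\{b}\{a}) + a.X | ··a··> s0, ··a··> s1
  s1 = (a.a.0)\{a} + (b.0)\{b}\{a} | (no moves)
Q's transition system — 3 states:
  t0 = rec X. a.((b.a.0)\{a} + (b.0)\{b}\{a}) + a.X | ··a··> t0, ··a··> t1
  t1 = (b.a.0)\{a} + (b.0)\{b}\{a} | ··b··> t2
  t2 = (a.0)\{a} | (no moves)
Partition-refinement fixed point:
  B0 = {s0}
  B1 = {s1, t2}
  B2 = {t0}
  B3 = {t1}
s0 ∈ B0, t0 ∈ B2 → different blocks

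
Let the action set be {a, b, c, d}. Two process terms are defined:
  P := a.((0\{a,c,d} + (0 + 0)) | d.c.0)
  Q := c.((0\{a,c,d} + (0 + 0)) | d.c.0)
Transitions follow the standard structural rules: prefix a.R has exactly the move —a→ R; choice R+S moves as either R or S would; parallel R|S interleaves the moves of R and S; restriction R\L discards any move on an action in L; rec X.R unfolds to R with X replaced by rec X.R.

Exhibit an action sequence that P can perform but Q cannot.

a

P's transition system — 4 states:
  u0 = a.((0\{a,c,d} + (0 + 0)) | d.c.0) ⊢ —a→ u1
  u1 = (0\{a,c,d} + (0 + 0)) | d.c.0 ⊢ —d→ u2
  u2 = (0\{a,c,d} + (0 + 0)) | c.0 ⊢ —c→ u3
  u3 = (0\{a,c,d} + (0 + 0)) | 0 ⊢ ·
Q's transition system — 4 states:
  v0 = c.((0\{a,c,d} + (0 + 0)) | d.c.0) ⊢ —c→ v1
  v1 = (0\{a,c,d} + (0 + 0)) | d.c.0 ⊢ —d→ v2
  v2 = (0\{a,c,d} + (0 + 0)) | c.0 ⊢ —c→ v3
  v3 = (0\{a,c,d} + (0 + 0)) | 0 ⊢ ·
Trace ⟨a⟩ through P, begin at {u0}:
  step 1 (a): {u1}
  — P admits the full trace.
Trace ⟨a⟩ through Q, begin at {v0}:
  step 1 (a): ∅  — Q cannot continue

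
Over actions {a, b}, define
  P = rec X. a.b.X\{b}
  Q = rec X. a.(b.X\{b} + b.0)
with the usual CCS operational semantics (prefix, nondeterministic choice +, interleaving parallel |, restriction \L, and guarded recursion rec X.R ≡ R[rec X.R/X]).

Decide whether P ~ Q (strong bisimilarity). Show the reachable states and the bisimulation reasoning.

P's transition system — 4 states:
  s0 = rec X. a.b.X\{b} | —a→ s1
  s1 = b.(rec X. a.b.X\{b})\{b} | —b→ s2
  s2 = (rec X. a.b.X\{b})\{b} | —a→ s3
  s3 = (b.(rec X. a.b.X\{b})\{b})\{b} | ·
Q's transition system — 5 states:
  t0 = rec X. a.(b.X\{b} + b.0) | —a→ t1
  t1 = b.(rec X. a.(b.X\{b} + b.0))\{b} + b.0 | —b→ t2, —b→ t3
  t2 = (rec X. a.(b.X\{b} + b.0))\{b} | —a→ t4
  t3 = 0 | ·
  t4 = (b.(rec X. a.(b.X\{b} + b.0))\{b} + b.0)\{b} | ·
Coarsest stable partition (strong bisimilarity classes):
  B0 = {s0}
  B1 = {s1}
  B2 = {s2, t2}
  B3 = {s3, t3, t4}
  B4 = {t0}
  B5 = {t1}
s0 ∈ B0, t0 ∈ B4 → different blocks

P ≁ Q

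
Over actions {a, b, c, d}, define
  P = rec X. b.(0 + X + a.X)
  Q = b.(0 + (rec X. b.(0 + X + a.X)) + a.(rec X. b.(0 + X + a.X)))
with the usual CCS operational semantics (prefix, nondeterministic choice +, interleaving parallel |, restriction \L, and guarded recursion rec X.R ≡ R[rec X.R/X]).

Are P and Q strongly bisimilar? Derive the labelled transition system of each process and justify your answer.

P's transition system — 2 states:
  m0 = rec X. b.(0 + X + a.X) | ··b··> m1
  m1 = 0 + (rec X. b.(0 + X + a.X)) + a.(rec X. b.(0 + X + a.X)) | ··a··> m0, ··b··> m1
Q's transition system — 3 states:
  n0 = b.(0 + (rec X. b.(0 + X + a.X)) + a.(rec X. b.(0 + X + a.X))) | ··b··> n1
  n1 = 0 + (rec X. b.(0 + X + a.X)) + a.(rec X. b.(0 + X + a.X)) | ··a··> n2, ··b··> n1
  n2 = rec X. b.(0 + X + a.X) | ··b··> n1
Bisimilarity quotient blocks:
  B0 = {m0, n0, n2}
  B1 = {m1, n1}
m0 ∈ B0, n0 ∈ B0 → same block

P ~ Q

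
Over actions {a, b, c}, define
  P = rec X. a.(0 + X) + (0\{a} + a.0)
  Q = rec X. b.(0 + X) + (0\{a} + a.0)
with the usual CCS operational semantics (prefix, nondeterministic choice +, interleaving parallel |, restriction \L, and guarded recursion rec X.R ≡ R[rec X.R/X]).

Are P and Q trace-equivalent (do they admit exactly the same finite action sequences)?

traces(P) ≠ traces(Q) — witness ⟨aa⟩

P's transition system — 3 states:
  u0 = rec X. a.(0 + X) + (0\{a} + a.0) → ··a··> u1, ··a··> u2
  u1 = 0 → (no moves)
  u2 = 0 + (rec X. a.(0 + X) + (0\{a} + a.0)) → ··a··> u1, ··a··> u2
Q's transition system — 3 states:
  v0 = rec X. b.(0 + X) + (0\{a} + a.0) → ··a··> v1, ··b··> v2
  v1 = 0 → (no moves)
  v2 = 0 + (rec X. b.(0 + X) + (0\{a} + a.0)) → ··a··> v1, ··b··> v2
Trace ⟨aa⟩ through P, begin at {u0}:
  [1] a ⇒ {u1, u2}
  [2] a ⇒ {u1, u2}
  P completes σ.
Trace ⟨aa⟩ through Q, begin at {v0}:
  [1] a ⇒ {v1}
  [2] a ⇒ no successor for Q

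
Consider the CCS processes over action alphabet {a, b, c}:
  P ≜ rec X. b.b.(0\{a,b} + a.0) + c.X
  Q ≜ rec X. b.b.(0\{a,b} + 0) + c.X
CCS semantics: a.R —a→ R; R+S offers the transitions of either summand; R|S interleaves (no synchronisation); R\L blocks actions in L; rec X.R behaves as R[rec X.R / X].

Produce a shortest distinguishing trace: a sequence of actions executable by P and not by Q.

Reachable graph of P (4 states):
  s0 = rec X. b.b.(0\{a,b} + a.0) + c.X has moves -b-> s1, -c-> s0
  s1 = b.(0\{a,b} + a.0) has moves -b-> s2
  s2 = 0\{a,b} + a.0 has moves -a-> s3
  s3 = 0 has moves stopped
Reachable graph of Q (3 states):
  t0 = rec X. b.b.(0\{a,b} + 0) + c.X has moves -b-> t1, -c-> t0
  t1 = b.(0\{a,b} + 0) has moves -b-> t2
  t2 = 0\{a,b} + 0 has moves stopped
Trace ⟨bba⟩ through P, begin at {s0}:
  after b @ step 1: {s1}
  after b @ step 2: {s2}
  after a @ step 3: {s3}
  ✓ P
Trace ⟨bba⟩ through Q, begin at {t0}:
  after b @ step 1: {t1}
  after b @ step 2: {t2}
  after a @ step 3: ∅ (Q stuck)

bba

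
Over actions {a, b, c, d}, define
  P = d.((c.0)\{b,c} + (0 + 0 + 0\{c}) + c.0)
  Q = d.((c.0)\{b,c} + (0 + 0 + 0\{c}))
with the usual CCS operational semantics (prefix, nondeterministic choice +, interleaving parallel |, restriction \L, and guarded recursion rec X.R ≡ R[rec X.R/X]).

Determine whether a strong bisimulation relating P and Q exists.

P ≁ Q

LTS(P): 3 reachable states
  p0 = d.((c.0)\{b,c} + (0 + 0 + 0\{c}) + c.0) ⊢ --d--▸ p1
  p1 = (c.0)\{b,c} + (0 + 0 + 0\{c}) + c.0 ⊢ --c--▸ p2
  p2 = 0 ⊢ stopped
LTS(Q): 2 reachable states
  q0 = d.((c.0)\{b,c} + (0 + 0 + 0\{c})) ⊢ --d--▸ q1
  q1 = (c.0)\{b,c} + (0 + 0 + 0\{c}) ⊢ stopped
Coarsest stable partition (strong bisimilarity classes):
  B0 = {p0}
  B1 = {p1}
  B2 = {p2, q1}
  B3 = {q0}
p0 ∈ B0, q0 ∈ B3 → different blocks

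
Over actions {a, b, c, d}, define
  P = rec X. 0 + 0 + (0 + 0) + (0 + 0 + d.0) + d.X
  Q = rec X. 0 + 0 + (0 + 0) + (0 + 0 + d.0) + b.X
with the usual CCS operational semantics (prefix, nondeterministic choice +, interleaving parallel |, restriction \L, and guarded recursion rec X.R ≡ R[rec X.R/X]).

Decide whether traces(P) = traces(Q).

NO — witness ⟨dd⟩

LTS(P): 2 reachable states
  u0 = rec X. 0 + 0 + (0 + 0) + (0 + 0 + d.0) + d.X :: —d→ u0, —d→ u1
  u1 = 0 :: deadlocked
LTS(Q): 2 reachable states
  v0 = rec X. 0 + 0 + (0 + 0) + (0 + 0 + d.0) + b.X :: —b→ v0, —d→ v1
  v1 = 0 :: deadlocked
Executing dd from P (initial set {u0}):
  after d @ step 1: {u0, u1}
  after d @ step 2: {u0, u1}
  P completes σ.
Executing dd from Q (initial set {v0}):
  after d @ step 1: {v1}
  after d @ step 2: no successor for Q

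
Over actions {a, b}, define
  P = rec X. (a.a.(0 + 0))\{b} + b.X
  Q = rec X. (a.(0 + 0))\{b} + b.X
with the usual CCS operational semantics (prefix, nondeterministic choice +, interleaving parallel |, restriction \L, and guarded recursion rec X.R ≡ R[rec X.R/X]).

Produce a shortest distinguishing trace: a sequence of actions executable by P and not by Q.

aa

Reachable graph of P (3 states):
  p0 = rec X. (a.a.(0 + 0))\{b} + b.X ⊢ --a--▸ p1, --b--▸ p0
  p1 = (a.(0 + 0))\{b} ⊢ --a--▸ p2
  p2 = (0 + 0)\{b} ⊢ ·
Reachable graph of Q (2 states):
  q0 = rec X. (a.(0 + 0))\{b} + b.X ⊢ --a--▸ q1, --b--▸ q0
  q1 = (0 + 0)\{b} ⊢ ·
Trace ⟨aa⟩ through P, begin at {p0}:
  [1] a ⇒ {p1}
  [2] a ⇒ {p2}
  ✓ P
Trace ⟨aa⟩ through Q, begin at {q0}:
  [1] a ⇒ {q1}
  [2] a ⇒ ∅ (Q stuck)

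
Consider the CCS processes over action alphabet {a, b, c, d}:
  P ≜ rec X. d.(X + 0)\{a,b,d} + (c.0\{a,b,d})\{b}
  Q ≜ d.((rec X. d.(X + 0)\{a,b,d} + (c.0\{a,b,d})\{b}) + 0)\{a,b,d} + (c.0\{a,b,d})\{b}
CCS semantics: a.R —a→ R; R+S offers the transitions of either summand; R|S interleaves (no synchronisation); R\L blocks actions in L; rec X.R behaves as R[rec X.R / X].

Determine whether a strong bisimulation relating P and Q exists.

bisimilar

LTS(P): 4 reachable states
  m0 = rec X. d.(X + 0)\{a,b,d} + (c.0\{a,b,d})\{b} ⊢ ··c··> m1, ··d··> m2
  m1 = 0\{a,b,d}\{b} ⊢ deadlocked
  m2 = ((rec X. d.(X + 0)\{a,b,d} + (c.0\{a,b,d})\{b}) + 0)\{a,b,d} ⊢ ··c··> m3
  m3 = 0\{a,b,d}\{b}\{a,b,d} ⊢ deadlocked
LTS(Q): 4 reachable states
  n0 = d.((rec X. d.(X + 0)\{a,b,d} + (c.0\{a,b,d})\{b}) + 0)\{a,b,d} + (c.0\{a,b,d})\{b} ⊢ ··c··> n1, ··d··> n2
  n1 = 0\{a,b,d}\{b} ⊢ deadlocked
  n2 = ((rec X. d.(X + 0)\{a,b,d} + (c.0\{a,b,d})\{b}) + 0)\{a,b,d} ⊢ ··c··> n3
  n3 = 0\{a,b,d}\{b}\{a,b,d} ⊢ deadlocked
Bisimilarity quotient blocks:
  B0 = {m0, n0}
  B1 = {m2, n2}
  B2 = {m1, m3, n1, n3}
m0 ∈ B0, n0 ∈ B0 → same block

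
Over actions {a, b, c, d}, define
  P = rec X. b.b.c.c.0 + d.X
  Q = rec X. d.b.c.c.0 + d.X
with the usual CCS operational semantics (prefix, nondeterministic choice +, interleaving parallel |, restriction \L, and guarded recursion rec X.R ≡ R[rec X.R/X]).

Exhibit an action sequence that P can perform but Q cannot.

b

P's transition system — 5 states:
  m0 = rec X. b.b.c.c.0 + d.X | —b→ m1, —d→ m0
  m1 = b.c.c.0 | —b→ m2
  m2 = c.c.0 | —c→ m3
  m3 = c.0 | —c→ m4
  m4 = 0 | stopped
Q's transition system — 5 states:
  n0 = rec X. d.b.c.c.0 + d.X | —d→ n0, —d→ n1
  n1 = b.c.c.0 | —b→ n2
  n2 = c.c.0 | —c→ n3
  n3 = c.0 | —c→ n4
  n4 = 0 | stopped
Executing b from P (initial set {m0}):
  after b @ step 1: {m1}
  — P admits the full trace.
Executing b from Q (initial set {n0}):
  after b @ step 1: no successor for Q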